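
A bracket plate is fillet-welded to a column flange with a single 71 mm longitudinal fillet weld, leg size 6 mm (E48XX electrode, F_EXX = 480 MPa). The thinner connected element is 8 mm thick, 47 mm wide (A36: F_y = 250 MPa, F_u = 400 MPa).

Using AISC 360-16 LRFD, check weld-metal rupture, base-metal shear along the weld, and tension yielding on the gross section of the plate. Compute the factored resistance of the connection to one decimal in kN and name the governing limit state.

65.1 kN (weld metal governs)

Weld metal: throat = 0.707×6 = 4.242 mm, L = 71 mm. φR_n = 0.75 × 0.6 × 480 × 4.242 × 71 = 65.1 kN.
Base metal shear (8 mm plate): yield φR_n = 1.0×0.6×250×8×71 = 85.2 kN; rupture φR_n = 0.75×0.6×400×8×71 = 102.2 kN; take 85.2 kN (yield).
Tension yield (gross): A_g = 47×8 = 376 mm². φR_n = 0.90 × 250 × 376 = 84.6 kN.
Governing: min(65.1, 85.2, 84.6) = 65.1 kN → weld metal.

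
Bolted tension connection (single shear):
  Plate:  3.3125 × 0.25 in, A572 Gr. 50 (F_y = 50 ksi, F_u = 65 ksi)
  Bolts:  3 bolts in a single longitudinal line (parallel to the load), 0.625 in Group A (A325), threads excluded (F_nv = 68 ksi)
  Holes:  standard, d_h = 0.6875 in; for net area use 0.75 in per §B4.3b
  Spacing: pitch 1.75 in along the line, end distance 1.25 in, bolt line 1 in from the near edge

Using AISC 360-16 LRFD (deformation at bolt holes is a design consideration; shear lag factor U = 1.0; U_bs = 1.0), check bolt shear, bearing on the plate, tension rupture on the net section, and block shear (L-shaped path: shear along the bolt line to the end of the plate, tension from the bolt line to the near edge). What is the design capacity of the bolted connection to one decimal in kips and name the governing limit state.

28.6 kips (block shear governs)

Bolt shear: A_b = π(0.625)²/4 = 0.3068 in². φR_n = 0.75 × 68 × 0.3068 × 3 × 1 = 46.9 kips.
Bearing (0.25 in plate, F_u = 65 ksi): end bolts L_c = 1.25 − 0.6875/2 = 0.90625, R_n = min(1.2×0.90625×0.25×65, 2.4×0.625×0.25×65) = 17.672 kips/bolt; interior L_c = 1.75 − 0.6875 = 1.0625, R_n = 20.719 kips/bolt. φR_n = 0.75 × (1×17.672 + 2×20.719) = 44.3 kips.
Tension rupture (net): A_n = (3.3125 − 1×0.75)×0.25 = 0.64063 in² (U = 1.0, A_e = A_n). φR_n = 0.75 × 65 × 0.64063 = 31.2 kips.
Block shear: shear path 1×[1.25+2×1.75] = 1×4.75 in, A_gv = 1.1875, A_nv = 1×(4.75 − 2.5×0.75)×0.25 = 0.71875 in²; tension to near edge: (1 − 0.5×0.75)×0.25 = 0.15625 in². R_n = min(0.6×65×0.71875, 0.6×50×1.1875) + 1.0×65×0.15625 = min(28.031, 35.625) + 10.156 = 38.187 kips. φR_n = 0.75 × 38.187 = 28.6 kips.
Governing: min(46.9, 44.3, 31.2, 28.6) = 28.6 kips → block shear.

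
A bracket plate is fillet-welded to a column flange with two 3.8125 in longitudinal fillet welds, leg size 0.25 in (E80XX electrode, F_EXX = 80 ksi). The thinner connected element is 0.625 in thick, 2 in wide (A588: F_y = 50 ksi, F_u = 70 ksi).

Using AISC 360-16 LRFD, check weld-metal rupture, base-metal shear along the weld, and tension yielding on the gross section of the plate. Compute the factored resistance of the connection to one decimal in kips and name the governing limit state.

48.5 kips (weld metal governs)

Weld metal: throat = 0.707×0.25 = 0.17675 in, L = 2×3.8125 = 7.625 in. φR_n = 0.75 × 0.6 × 80 × 0.17675 × 7.625 = 48.5 kips.
Base metal shear (0.625 in plate): yield φR_n = 1.0×0.6×50×0.625×7.625 = 143.0 kips; rupture φR_n = 0.75×0.6×70×0.625×7.625 = 150.1 kips; take 143.0 kips (yield).
Tension yield (gross): A_g = 2×0.625 = 1.25 in². φR_n = 0.90 × 50 × 1.25 = 56.3 kips.
Governing: min(48.5, 143.0, 56.3) = 48.5 kips → weld metal.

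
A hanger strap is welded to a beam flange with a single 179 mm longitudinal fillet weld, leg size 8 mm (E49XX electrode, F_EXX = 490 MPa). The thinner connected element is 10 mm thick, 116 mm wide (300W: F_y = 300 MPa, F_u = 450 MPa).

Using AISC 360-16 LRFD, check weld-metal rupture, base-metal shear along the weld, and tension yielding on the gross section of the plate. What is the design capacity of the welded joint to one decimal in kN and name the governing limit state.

223.2 kN (weld metal governs)

Weld metal: throat = 0.707×8 = 5.656 mm, L = 179 mm. φR_n = 0.75 × 0.6 × 490 × 5.656 × 179 = 223.2 kN.
Base metal shear (10 mm plate): yield φR_n = 1.0×0.6×300×10×179 = 322.2 kN; rupture φR_n = 0.75×0.6×450×10×179 = 362.5 kN; take 322.2 kN (yield).
Tension yield (gross): A_g = 116×10 = 1160 mm². φR_n = 0.90 × 300 × 1160 = 313.2 kN.
Governing: min(223.2, 322.2, 313.2) = 223.2 kN → weld metal.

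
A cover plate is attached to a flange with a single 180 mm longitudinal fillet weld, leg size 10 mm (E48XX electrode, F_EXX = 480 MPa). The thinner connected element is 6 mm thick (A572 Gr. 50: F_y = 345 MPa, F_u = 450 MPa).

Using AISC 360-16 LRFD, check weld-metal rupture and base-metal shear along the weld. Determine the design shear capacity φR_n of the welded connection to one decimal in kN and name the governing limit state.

218.7 kN (base-metal shear governs)

Weld metal: throat = 0.707×10 = 7.07 mm, L = 180 mm. φR_n = 0.75 × 0.6 × 480 × 7.07 × 180 = 274.9 kN.
Base metal shear (6 mm plate): yield φR_n = 1.0×0.6×345×6×180 = 223.6 kN; rupture φR_n = 0.75×0.6×450×6×180 = 218.7 kN; take 218.7 kN (rupture).
Governing: min(274.9, 218.7) = 218.7 kN → base-metal shear.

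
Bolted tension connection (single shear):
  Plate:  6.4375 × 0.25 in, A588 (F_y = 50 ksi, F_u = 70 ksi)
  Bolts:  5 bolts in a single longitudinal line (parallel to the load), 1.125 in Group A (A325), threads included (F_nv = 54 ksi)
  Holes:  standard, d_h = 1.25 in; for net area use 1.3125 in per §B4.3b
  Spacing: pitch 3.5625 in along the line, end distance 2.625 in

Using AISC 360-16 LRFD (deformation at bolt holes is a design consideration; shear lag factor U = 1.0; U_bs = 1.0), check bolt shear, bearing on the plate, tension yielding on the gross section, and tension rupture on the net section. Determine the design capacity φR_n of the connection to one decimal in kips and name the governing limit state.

Bolt shear: A_b = π(1.125)²/4 = 0.99402 in². φR_n = 0.75 × 54 × 0.99402 × 5 × 1 = 201.3 kips.
Bearing (0.25 in plate, F_u = 70 ksi): end bolts L_c = 2.625 − 1.25/2 = 2, R_n = min(1.2×2×0.25×70, 2.4×1.125×0.25×70) = 42 kips/bolt; interior L_c = 3.5625 − 1.25 = 2.3125, R_n = 47.25 kips/bolt. φR_n = 0.75 × (1×42 + 4×47.25) = 173.3 kips.
Tension yield (gross): A_g = 6.4375×0.25 = 1.6094 in². φR_n = 0.90 × 50 × 1.6094 = 72.4 kips.
Tension rupture (net): A_n = (6.4375 − 1×1.3125)×0.25 = 1.2813 in² (U = 1.0, A_e = A_n). φR_n = 0.75 × 70 × 1.2813 = 67.3 kips.
Governing: min(201.3, 173.3, 72.4, 67.3) = 67.3 kips → net-section rupture.

67.3 kips (net-section rupture governs)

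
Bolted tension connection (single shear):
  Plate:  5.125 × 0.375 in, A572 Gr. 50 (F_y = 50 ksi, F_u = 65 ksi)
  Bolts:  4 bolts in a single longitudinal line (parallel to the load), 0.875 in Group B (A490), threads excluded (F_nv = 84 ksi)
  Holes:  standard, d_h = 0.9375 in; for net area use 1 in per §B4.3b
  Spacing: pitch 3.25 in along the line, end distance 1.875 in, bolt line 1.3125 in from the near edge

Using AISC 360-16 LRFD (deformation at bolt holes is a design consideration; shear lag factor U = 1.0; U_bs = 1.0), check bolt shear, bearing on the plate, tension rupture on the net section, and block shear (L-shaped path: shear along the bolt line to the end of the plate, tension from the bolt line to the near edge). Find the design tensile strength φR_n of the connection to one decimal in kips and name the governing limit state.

75.4 kips (net-section rupture governs)

Bolt shear: A_b = π(0.875)²/4 = 0.60132 in². φR_n = 0.75 × 84 × 0.60132 × 4 × 1 = 151.5 kips.
Bearing (0.375 in plate, F_u = 65 ksi): end bolts L_c = 1.875 − 0.9375/2 = 1.40625, R_n = min(1.2×1.40625×0.375×65, 2.4×0.875×0.375×65) = 41.133 kips/bolt; interior L_c = 3.25 − 0.9375 = 2.3125, R_n = 51.188 kips/bolt. φR_n = 0.75 × (1×41.133 + 3×51.188) = 146.0 kips.
Tension rupture (net): A_n = (5.125 − 1×1)×0.375 = 1.5469 in² (U = 1.0, A_e = A_n). φR_n = 0.75 × 65 × 1.5469 = 75.4 kips.
Block shear: shear path 1×[1.875+3×3.25] = 1×11.625 in, A_gv = 4.3594, A_nv = 1×(11.625 − 3.5×1)×0.375 = 3.0469 in²; tension to near edge: (1.3125 − 0.5×1)×0.375 = 0.30469 in². R_n = min(0.6×65×3.0469, 0.6×50×4.3594) + 1.0×65×0.30469 = min(118.83, 130.78) + 19.805 = 138.64 kips. φR_n = 0.75 × 138.64 = 104.0 kips.
Governing: min(151.5, 146.0, 75.4, 104.0) = 75.4 kips → net-section rupture.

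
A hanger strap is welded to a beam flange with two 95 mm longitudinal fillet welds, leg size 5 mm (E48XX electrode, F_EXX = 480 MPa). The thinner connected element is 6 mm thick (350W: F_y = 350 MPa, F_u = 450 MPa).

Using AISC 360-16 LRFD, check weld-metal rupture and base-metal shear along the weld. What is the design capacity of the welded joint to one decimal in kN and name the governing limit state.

145.1 kN (weld metal governs)

Weld metal: throat = 0.707×5 = 3.535 mm, L = 2×95 = 190 mm. φR_n = 0.75 × 0.6 × 480 × 3.535 × 190 = 145.1 kN.
Base metal shear (6 mm plate): yield φR_n = 1.0×0.6×350×6×190 = 239.4 kN; rupture φR_n = 0.75×0.6×450×6×190 = 230.9 kN; take 230.9 kN (rupture).
Governing: min(145.1, 230.9) = 145.1 kN → weld metal.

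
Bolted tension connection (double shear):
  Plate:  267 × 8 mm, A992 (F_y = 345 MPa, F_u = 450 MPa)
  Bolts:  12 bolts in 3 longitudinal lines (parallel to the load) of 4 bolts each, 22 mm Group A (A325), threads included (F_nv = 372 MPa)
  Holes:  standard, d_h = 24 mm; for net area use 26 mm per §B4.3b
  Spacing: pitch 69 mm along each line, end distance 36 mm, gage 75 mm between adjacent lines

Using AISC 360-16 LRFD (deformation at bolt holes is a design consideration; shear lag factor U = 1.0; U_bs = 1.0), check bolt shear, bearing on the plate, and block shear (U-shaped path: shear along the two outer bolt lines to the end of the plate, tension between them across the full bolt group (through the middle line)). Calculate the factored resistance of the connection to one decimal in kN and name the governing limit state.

757.1 kN (block shear governs)

Bolt shear: A_b = π(22)²/4 = 380.13 mm². φR_n = 0.75 × 372 × 380.13 × 12 × 2 = 2545.4 kN.
Bearing (8 mm plate, F_u = 450 MPa): end bolts L_c = 36 − 24/2 = 24, R_n = min(1.2×24×8×450, 2.4×22×8×450) = 103.68 kN/bolt; interior L_c = 69 − 24 = 45, R_n = 190.08 kN/bolt. φR_n = 0.75 × (3×103.68 + 9×190.08) = 1516.3 kN.
Block shear: shear path 2×[36+3×69] = 2×243 mm, A_gv = 3888, A_nv = 2×(243 − 3.5×26)×8 = 2432 mm²; tension across gage: (150 − 2×26)×8 = 784 mm². R_n = min(0.6×450×2432, 0.6×345×3888) + 1.0×450×784 = min(656.64, 804.82) + 352.8 = 1009.4 kN. φR_n = 0.75 × 1009.4 = 757.1 kN.
Governing: min(2545.4, 1516.3, 757.1) = 757.1 kN → block shear.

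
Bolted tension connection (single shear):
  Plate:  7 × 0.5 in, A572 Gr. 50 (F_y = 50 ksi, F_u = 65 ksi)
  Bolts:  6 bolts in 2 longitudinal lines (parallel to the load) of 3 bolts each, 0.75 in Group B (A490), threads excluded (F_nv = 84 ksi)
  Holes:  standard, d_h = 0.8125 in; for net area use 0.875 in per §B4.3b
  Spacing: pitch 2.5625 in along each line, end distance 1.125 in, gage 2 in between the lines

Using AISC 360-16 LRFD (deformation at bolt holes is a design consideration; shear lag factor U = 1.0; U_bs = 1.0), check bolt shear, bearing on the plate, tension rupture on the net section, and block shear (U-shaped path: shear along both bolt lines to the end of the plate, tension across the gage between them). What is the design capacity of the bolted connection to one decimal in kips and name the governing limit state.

128.0 kips (net-section rupture governs)

Bolt shear: A_b = π(0.75)²/4 = 0.44179 in². φR_n = 0.75 × 84 × 0.44179 × 6 × 1 = 167.0 kips.
Bearing (0.5 in plate, F_u = 65 ksi): end bolts L_c = 1.125 − 0.8125/2 = 0.71875, R_n = min(1.2×0.71875×0.5×65, 2.4×0.75×0.5×65) = 28.031 kips/bolt; interior L_c = 2.5625 − 0.8125 = 1.75, R_n = 58.5 kips/bolt. φR_n = 0.75 × (2×28.031 + 4×58.5) = 217.5 kips.
Tension rupture (net): A_n = (7 − 2×0.875)×0.5 = 2.625 in² (U = 1.0, A_e = A_n). φR_n = 0.75 × 65 × 2.625 = 128.0 kips.
Block shear: shear path 2×[1.125+2×2.5625] = 2×6.25 in, A_gv = 6.25, A_nv = 2×(6.25 − 2.5×0.875)×0.5 = 4.0625 in²; tension across gage: (2 − 1×0.875)×0.5 = 0.5625 in². R_n = min(0.6×65×4.0625, 0.6×50×6.25) + 1.0×65×0.5625 = min(158.44, 187.5) + 36.563 = 195 kips. φR_n = 0.75 × 195 = 146.3 kips.
Governing: min(167.0, 217.5, 128.0, 146.3) = 128.0 kips → net-section rupture.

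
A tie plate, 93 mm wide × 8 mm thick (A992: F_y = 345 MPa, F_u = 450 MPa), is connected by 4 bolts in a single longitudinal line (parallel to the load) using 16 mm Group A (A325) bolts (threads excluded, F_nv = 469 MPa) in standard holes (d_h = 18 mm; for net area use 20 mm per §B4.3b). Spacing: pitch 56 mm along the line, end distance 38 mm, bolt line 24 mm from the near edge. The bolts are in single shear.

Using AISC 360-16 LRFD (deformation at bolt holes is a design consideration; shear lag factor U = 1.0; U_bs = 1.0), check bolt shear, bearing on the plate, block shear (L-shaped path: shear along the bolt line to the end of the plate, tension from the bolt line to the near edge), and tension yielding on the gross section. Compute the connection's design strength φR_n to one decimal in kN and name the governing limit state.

Bolt shear: A_b = π(16)²/4 = 201.06 mm². φR_n = 0.75 × 469 × 201.06 × 4 × 1 = 282.9 kN.
Bearing (8 mm plate, F_u = 450 MPa): end bolts L_c = 38 − 18/2 = 29, R_n = min(1.2×29×8×450, 2.4×16×8×450) = 125.28 kN/bolt; interior L_c = 56 − 18 = 38, R_n = 138.24 kN/bolt. φR_n = 0.75 × (1×125.28 + 3×138.24) = 405.0 kN.
Block shear: shear path 1×[38+3×56] = 1×206 mm, A_gv = 1648, A_nv = 1×(206 − 3.5×20)×8 = 1088 mm²; tension to near edge: (24 − 0.5×20)×8 = 112 mm². R_n = min(0.6×450×1088, 0.6×345×1648) + 1.0×450×112 = min(293.76, 341.14) + 50.4 = 344.16 kN. φR_n = 0.75 × 344.16 = 258.1 kN.
Tension yield (gross): A_g = 93×8 = 744 mm². φR_n = 0.90 × 345 × 744 = 231.0 kN.
Governing: min(282.9, 405.0, 258.1, 231.0) = 231.0 kN → gross-section yield.

231.0 kN (gross-section yield governs)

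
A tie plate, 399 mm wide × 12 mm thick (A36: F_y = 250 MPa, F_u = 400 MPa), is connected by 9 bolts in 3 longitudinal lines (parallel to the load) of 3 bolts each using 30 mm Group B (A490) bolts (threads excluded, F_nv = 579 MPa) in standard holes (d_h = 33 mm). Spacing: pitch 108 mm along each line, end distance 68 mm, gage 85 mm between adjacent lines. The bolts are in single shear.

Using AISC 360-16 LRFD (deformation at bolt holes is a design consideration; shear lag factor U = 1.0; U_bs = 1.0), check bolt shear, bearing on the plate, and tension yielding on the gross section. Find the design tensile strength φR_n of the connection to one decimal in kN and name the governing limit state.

1077.3 kN (gross-section yield governs)

Bolt shear: A_b = π(30)²/4 = 706.86 mm². φR_n = 0.75 × 579 × 706.86 × 9 × 1 = 2762.6 kN.
Bearing (12 mm plate, F_u = 400 MPa): end bolts L_c = 68 − 33/2 = 51.5, R_n = min(1.2×51.5×12×400, 2.4×30×12×400) = 296.64 kN/bolt; interior L_c = 108 − 33 = 75, R_n = 345.6 kN/bolt. φR_n = 0.75 × (3×296.64 + 6×345.6) = 2222.6 kN.
Tension yield (gross): A_g = 399×12 = 4788 mm². φR_n = 0.90 × 250 × 4788 = 1077.3 kN.
Governing: min(2762.6, 2222.6, 1077.3) = 1077.3 kN → gross-section yield.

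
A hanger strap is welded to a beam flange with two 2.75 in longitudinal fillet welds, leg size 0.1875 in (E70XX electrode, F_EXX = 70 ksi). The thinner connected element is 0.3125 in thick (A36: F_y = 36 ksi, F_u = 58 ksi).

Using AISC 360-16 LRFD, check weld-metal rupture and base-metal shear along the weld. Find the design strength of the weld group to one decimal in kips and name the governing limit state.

23.0 kips (weld metal governs)

Weld metal: throat = 0.707×0.1875 = 0.13256 in, L = 2×2.75 = 5.5 in. φR_n = 0.75 × 0.6 × 70 × 0.13256 × 5.5 = 23.0 kips.
Base metal shear (0.3125 in plate): yield φR_n = 1.0×0.6×36×0.3125×5.5 = 37.1 kips; rupture φR_n = 0.75×0.6×58×0.3125×5.5 = 44.9 kips; take 37.1 kips (yield).
Governing: min(23.0, 37.1) = 23.0 kips → weld metal.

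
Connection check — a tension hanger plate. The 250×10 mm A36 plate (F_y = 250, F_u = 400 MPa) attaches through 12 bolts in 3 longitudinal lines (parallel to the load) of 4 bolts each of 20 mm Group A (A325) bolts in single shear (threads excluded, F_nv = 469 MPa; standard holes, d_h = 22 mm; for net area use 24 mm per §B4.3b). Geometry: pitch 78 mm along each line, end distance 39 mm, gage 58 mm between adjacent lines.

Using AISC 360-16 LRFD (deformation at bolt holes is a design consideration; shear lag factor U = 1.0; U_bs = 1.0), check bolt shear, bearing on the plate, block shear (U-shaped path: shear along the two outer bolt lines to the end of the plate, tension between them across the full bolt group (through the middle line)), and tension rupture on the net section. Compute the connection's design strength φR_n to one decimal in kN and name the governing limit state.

534.0 kN (net-section rupture governs)

Bolt shear: A_b = π(20)²/4 = 314.16 mm². φR_n = 0.75 × 469 × 314.16 × 12 × 1 = 1326.1 kN.
Bearing (10 mm plate, F_u = 400 MPa): end bolts L_c = 39 − 22/2 = 28, R_n = min(1.2×28×10×400, 2.4×20×10×400) = 134.4 kN/bolt; interior L_c = 78 − 22 = 56, R_n = 192 kN/bolt. φR_n = 0.75 × (3×134.4 + 9×192) = 1598.4 kN.
Block shear: shear path 2×[39+3×78] = 2×273 mm, A_gv = 5460, A_nv = 2×(273 − 3.5×24)×10 = 3780 mm²; tension across gage: (116 − 2×24)×10 = 680 mm². R_n = min(0.6×400×3780, 0.6×250×5460) + 1.0×400×680 = min(907.2, 819) + 272 = 1091 kN. φR_n = 0.75 × 1091 = 818.3 kN.
Tension rupture (net): A_n = (250 − 3×24)×10 = 1780 mm² (U = 1.0, A_e = A_n). φR_n = 0.75 × 400 × 1780 = 534.0 kN.
Governing: min(1326.1, 1598.4, 818.3, 534.0) = 534.0 kN → net-section rupture.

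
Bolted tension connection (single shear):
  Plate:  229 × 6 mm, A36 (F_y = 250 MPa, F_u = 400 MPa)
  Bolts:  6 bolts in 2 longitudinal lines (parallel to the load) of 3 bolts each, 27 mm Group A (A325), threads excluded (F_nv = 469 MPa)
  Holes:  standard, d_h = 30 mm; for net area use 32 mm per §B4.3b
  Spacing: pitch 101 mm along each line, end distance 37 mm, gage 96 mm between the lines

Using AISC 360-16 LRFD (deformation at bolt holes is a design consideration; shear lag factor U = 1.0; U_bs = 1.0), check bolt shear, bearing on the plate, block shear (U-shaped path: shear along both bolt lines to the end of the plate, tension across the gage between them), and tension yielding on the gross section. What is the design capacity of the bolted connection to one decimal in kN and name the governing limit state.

309.2 kN (gross-section yield governs)

Bolt shear: A_b = π(27)²/4 = 572.56 mm². φR_n = 0.75 × 469 × 572.56 × 6 × 1 = 1208.4 kN.
Bearing (6 mm plate, F_u = 400 MPa): end bolts L_c = 37 − 30/2 = 22, R_n = min(1.2×22×6×400, 2.4×27×6×400) = 63.36 kN/bolt; interior L_c = 101 − 30 = 71, R_n = 155.52 kN/bolt. φR_n = 0.75 × (2×63.36 + 4×155.52) = 561.6 kN.
Block shear: shear path 2×[37+2×101] = 2×239 mm, A_gv = 2868, A_nv = 2×(239 − 2.5×32)×6 = 1908 mm²; tension across gage: (96 − 1×32)×6 = 384 mm². R_n = min(0.6×400×1908, 0.6×250×2868) + 1.0×400×384 = min(457.92, 430.2) + 153.6 = 583.8 kN. φR_n = 0.75 × 583.8 = 437.9 kN.
Tension yield (gross): A_g = 229×6 = 1374 mm². φR_n = 0.90 × 250 × 1374 = 309.2 kN.
Governing: min(1208.4, 561.6, 437.9, 309.2) = 309.2 kN → gross-section yield.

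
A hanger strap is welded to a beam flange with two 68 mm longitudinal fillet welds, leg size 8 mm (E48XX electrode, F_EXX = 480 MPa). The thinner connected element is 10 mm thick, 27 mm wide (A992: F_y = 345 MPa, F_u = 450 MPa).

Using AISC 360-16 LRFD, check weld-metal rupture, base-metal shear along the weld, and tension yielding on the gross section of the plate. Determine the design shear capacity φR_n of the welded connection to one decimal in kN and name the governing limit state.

Weld metal: throat = 0.707×8 = 5.656 mm, L = 2×68 = 136 mm. φR_n = 0.75 × 0.6 × 480 × 5.656 × 136 = 166.2 kN.
Base metal shear (10 mm plate): yield φR_n = 1.0×0.6×345×10×136 = 281.5 kN; rupture φR_n = 0.75×0.6×450×10×136 = 275.4 kN; take 275.4 kN (rupture).
Tension yield (gross): A_g = 27×10 = 270 mm². φR_n = 0.90 × 345 × 270 = 83.8 kN.
Governing: min(166.2, 275.4, 83.8) = 83.8 kN → gross-section yield.

83.8 kN (gross-section yield governs)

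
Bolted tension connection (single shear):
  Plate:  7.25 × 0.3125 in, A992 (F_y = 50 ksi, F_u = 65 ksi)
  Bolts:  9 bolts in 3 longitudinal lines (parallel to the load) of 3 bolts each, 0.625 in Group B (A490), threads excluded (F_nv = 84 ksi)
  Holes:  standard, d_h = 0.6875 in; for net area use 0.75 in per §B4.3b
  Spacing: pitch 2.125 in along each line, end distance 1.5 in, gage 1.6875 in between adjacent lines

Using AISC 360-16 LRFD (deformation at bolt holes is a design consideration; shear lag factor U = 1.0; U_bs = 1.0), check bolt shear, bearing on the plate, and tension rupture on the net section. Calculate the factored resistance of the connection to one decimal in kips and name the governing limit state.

76.2 kips (net-section rupture governs)

Bolt shear: A_b = π(0.625)²/4 = 0.3068 in². φR_n = 0.75 × 84 × 0.3068 × 9 × 1 = 174.0 kips.
Bearing (0.3125 in plate, F_u = 65 ksi): end bolts L_c = 1.5 − 0.6875/2 = 1.15625, R_n = min(1.2×1.15625×0.3125×65, 2.4×0.625×0.3125×65) = 28.184 kips/bolt; interior L_c = 2.125 − 0.6875 = 1.4375, R_n = 30.469 kips/bolt. φR_n = 0.75 × (3×28.184 + 6×30.469) = 200.5 kips.
Tension rupture (net): A_n = (7.25 − 3×0.75)×0.3125 = 1.5625 in² (U = 1.0, A_e = A_n). φR_n = 0.75 × 65 × 1.5625 = 76.2 kips.
Governing: min(174.0, 200.5, 76.2) = 76.2 kips → net-section rupture.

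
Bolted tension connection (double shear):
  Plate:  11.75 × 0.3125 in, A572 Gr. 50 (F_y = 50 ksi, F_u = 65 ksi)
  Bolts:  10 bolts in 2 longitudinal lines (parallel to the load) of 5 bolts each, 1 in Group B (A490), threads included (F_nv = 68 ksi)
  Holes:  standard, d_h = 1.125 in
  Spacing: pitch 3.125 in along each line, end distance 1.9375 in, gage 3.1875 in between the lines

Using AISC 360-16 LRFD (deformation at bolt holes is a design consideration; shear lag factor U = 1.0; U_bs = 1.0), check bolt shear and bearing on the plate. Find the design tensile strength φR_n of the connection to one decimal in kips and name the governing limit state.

Bolt shear: A_b = π(1)²/4 = 0.7854 in². φR_n = 0.75 × 68 × 0.7854 × 10 × 2 = 801.1 kips.
Bearing (0.3125 in plate, F_u = 65 ksi): end bolts L_c = 1.9375 − 1.125/2 = 1.375, R_n = min(1.2×1.375×0.3125×65, 2.4×1×0.3125×65) = 33.516 kips/bolt; interior L_c = 3.125 − 1.125 = 2, R_n = 48.75 kips/bolt. φR_n = 0.75 × (2×33.516 + 8×48.75) = 342.8 kips.
Governing: min(801.1, 342.8) = 342.8 kips → bearing.

342.8 kips (bearing governs)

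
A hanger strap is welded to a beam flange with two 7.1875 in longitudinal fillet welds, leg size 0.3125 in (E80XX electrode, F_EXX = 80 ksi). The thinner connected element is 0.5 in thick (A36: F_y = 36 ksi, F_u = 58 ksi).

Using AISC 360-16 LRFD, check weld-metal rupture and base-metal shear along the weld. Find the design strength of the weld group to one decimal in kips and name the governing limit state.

114.3 kips (weld metal governs)

Weld metal: throat = 0.707×0.3125 = 0.22094 in, L = 2×7.1875 = 14.375 in. φR_n = 0.75 × 0.6 × 80 × 0.22094 × 14.375 = 114.3 kips.
Base metal shear (0.5 in plate): yield φR_n = 1.0×0.6×36×0.5×14.375 = 155.3 kips; rupture φR_n = 0.75×0.6×58×0.5×14.375 = 187.6 kips; take 155.3 kips (yield).
Governing: min(114.3, 155.3) = 114.3 kips → weld metal.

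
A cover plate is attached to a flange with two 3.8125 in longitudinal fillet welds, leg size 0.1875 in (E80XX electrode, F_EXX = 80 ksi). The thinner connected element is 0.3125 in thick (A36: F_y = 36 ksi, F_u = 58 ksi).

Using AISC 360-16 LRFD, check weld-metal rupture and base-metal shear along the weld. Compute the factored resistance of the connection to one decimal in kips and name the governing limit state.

36.4 kips (weld metal governs)

Weld metal: throat = 0.707×0.1875 = 0.13256 in, L = 2×3.8125 = 7.625 in. φR_n = 0.75 × 0.6 × 80 × 0.13256 × 7.625 = 36.4 kips.
Base metal shear (0.3125 in plate): yield φR_n = 1.0×0.6×36×0.3125×7.625 = 51.5 kips; rupture φR_n = 0.75×0.6×58×0.3125×7.625 = 62.2 kips; take 51.5 kips (yield).
Governing: min(36.4, 51.5) = 36.4 kips → weld metal.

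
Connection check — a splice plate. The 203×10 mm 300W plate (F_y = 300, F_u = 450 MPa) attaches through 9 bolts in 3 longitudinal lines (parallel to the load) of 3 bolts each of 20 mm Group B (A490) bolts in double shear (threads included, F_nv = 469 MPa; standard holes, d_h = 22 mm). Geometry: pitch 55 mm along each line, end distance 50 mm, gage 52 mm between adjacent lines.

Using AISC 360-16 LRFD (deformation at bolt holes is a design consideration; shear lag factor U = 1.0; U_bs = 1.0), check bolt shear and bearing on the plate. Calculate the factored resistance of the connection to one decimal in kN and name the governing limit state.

1275.8 kN (bearing governs)

Bolt shear: A_b = π(20)²/4 = 314.16 mm². φR_n = 0.75 × 469 × 314.16 × 9 × 2 = 1989.1 kN.
Bearing (10 mm plate, F_u = 450 MPa): end bolts L_c = 50 − 22/2 = 39, R_n = min(1.2×39×10×450, 2.4×20×10×450) = 210.6 kN/bolt; interior L_c = 55 − 22 = 33, R_n = 178.2 kN/bolt. φR_n = 0.75 × (3×210.6 + 6×178.2) = 1275.8 kN.
Governing: min(1989.1, 1275.8) = 1275.8 kN → bearing.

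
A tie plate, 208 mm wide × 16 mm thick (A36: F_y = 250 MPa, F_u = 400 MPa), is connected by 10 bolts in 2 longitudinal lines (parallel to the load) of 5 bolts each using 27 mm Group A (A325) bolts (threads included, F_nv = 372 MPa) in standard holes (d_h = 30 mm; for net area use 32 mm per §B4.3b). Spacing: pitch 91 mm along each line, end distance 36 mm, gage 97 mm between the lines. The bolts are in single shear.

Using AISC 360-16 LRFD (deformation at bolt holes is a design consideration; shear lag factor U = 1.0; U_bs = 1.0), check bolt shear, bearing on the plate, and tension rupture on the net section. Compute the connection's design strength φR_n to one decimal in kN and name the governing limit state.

691.2 kN (net-section rupture governs)

Bolt shear: A_b = π(27)²/4 = 572.56 mm². φR_n = 0.75 × 372 × 572.56 × 10 × 1 = 1597.4 kN.
Bearing (16 mm plate, F_u = 400 MPa): end bolts L_c = 36 − 30/2 = 21, R_n = min(1.2×21×16×400, 2.4×27×16×400) = 161.28 kN/bolt; interior L_c = 91 − 30 = 61, R_n = 414.72 kN/bolt. φR_n = 0.75 × (2×161.28 + 8×414.72) = 2730.2 kN.
Tension rupture (net): A_n = (208 − 2×32)×16 = 2304 mm² (U = 1.0, A_e = A_n). φR_n = 0.75 × 400 × 2304 = 691.2 kN.
Governing: min(1597.4, 2730.2, 691.2) = 691.2 kN → net-section rupture.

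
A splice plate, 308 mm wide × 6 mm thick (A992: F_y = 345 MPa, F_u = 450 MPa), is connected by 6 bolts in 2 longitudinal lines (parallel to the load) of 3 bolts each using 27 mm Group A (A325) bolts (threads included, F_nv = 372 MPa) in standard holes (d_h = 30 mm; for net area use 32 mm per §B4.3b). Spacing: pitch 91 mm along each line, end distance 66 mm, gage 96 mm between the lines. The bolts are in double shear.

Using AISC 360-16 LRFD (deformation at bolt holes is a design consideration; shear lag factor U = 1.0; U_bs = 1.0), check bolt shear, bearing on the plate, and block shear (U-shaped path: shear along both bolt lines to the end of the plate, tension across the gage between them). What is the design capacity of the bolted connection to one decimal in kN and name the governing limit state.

537.8 kN (block shear governs)

Bolt shear: A_b = π(27)²/4 = 572.56 mm². φR_n = 0.75 × 372 × 572.56 × 6 × 2 = 1916.9 kN.
Bearing (6 mm plate, F_u = 450 MPa): end bolts L_c = 66 − 30/2 = 51, R_n = min(1.2×51×6×450, 2.4×27×6×450) = 165.24 kN/bolt; interior L_c = 91 − 30 = 61, R_n = 174.96 kN/bolt. φR_n = 0.75 × (2×165.24 + 4×174.96) = 772.7 kN.
Block shear: shear path 2×[66+2×91] = 2×248 mm, A_gv = 2976, A_nv = 2×(248 − 2.5×32)×6 = 2016 mm²; tension across gage: (96 − 1×32)×6 = 384 mm². R_n = min(0.6×450×2016, 0.6×345×2976) + 1.0×450×384 = min(544.32, 616.03) + 172.8 = 717.12 kN. φR_n = 0.75 × 717.12 = 537.8 kN.
Governing: min(1916.9, 772.7, 537.8) = 537.8 kN → block shear.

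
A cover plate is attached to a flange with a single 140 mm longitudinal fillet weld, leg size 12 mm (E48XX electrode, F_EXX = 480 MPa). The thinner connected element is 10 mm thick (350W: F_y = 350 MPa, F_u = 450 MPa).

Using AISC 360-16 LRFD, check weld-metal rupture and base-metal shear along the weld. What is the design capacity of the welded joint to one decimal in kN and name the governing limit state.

Weld metal: throat = 0.707×12 = 8.484 mm, L = 140 mm. φR_n = 0.75 × 0.6 × 480 × 8.484 × 140 = 256.6 kN.
Base metal shear (10 mm plate): yield φR_n = 1.0×0.6×350×10×140 = 294.0 kN; rupture φR_n = 0.75×0.6×450×10×140 = 283.5 kN; take 283.5 kN (rupture).
Governing: min(256.6, 283.5) = 256.6 kN → weld metal.

256.6 kN (weld metal governs)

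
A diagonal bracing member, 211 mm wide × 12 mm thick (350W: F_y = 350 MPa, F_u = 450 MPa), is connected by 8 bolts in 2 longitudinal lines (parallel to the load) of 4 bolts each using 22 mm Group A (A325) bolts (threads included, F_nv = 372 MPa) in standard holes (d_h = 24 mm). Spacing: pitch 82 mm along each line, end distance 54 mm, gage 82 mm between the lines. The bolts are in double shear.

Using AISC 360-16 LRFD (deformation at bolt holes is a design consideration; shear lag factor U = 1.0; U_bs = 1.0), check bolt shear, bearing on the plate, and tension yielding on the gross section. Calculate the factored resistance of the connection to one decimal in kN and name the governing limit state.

797.6 kN (gross-section yield governs)

Bolt shear: A_b = π(22)²/4 = 380.13 mm². φR_n = 0.75 × 372 × 380.13 × 8 × 2 = 1696.9 kN.
Bearing (12 mm plate, F_u = 450 MPa): end bolts L_c = 54 − 24/2 = 42, R_n = min(1.2×42×12×450, 2.4×22×12×450) = 272.16 kN/bolt; interior L_c = 82 − 24 = 58, R_n = 285.12 kN/bolt. φR_n = 0.75 × (2×272.16 + 6×285.12) = 1691.3 kN.
Tension yield (gross): A_g = 211×12 = 2532 mm². φR_n = 0.90 × 350 × 2532 = 797.6 kN.
Governing: min(1696.9, 1691.3, 797.6) = 797.6 kN → gross-section yield.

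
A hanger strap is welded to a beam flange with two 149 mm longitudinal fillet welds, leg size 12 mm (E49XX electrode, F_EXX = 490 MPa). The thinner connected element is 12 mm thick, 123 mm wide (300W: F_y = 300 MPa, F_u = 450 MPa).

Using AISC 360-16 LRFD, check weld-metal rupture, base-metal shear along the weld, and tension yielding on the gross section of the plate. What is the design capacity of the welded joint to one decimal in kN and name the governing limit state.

398.5 kN (gross-section yield governs)

Weld metal: throat = 0.707×12 = 8.484 mm, L = 2×149 = 298 mm. φR_n = 0.75 × 0.6 × 490 × 8.484 × 298 = 557.5 kN.
Base metal shear (12 mm plate): yield φR_n = 1.0×0.6×300×12×298 = 643.7 kN; rupture φR_n = 0.75×0.6×450×12×298 = 724.1 kN; take 643.7 kN (yield).
Tension yield (gross): A_g = 123×12 = 1476 mm². φR_n = 0.90 × 300 × 1476 = 398.5 kN.
Governing: min(557.5, 643.7, 398.5) = 398.5 kN → gross-section yield.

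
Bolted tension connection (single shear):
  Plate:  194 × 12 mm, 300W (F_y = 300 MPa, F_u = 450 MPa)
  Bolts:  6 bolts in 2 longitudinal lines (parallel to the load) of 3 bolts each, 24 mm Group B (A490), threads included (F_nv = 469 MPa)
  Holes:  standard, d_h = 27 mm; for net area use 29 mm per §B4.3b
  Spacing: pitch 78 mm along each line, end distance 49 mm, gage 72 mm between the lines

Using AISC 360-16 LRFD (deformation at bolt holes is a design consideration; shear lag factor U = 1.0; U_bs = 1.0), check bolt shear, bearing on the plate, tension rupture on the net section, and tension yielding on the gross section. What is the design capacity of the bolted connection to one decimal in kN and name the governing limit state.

550.8 kN (net-section rupture governs)

Bolt shear: A_b = π(24)²/4 = 452.39 mm². φR_n = 0.75 × 469 × 452.39 × 6 × 1 = 954.8 kN.
Bearing (12 mm plate, F_u = 450 MPa): end bolts L_c = 49 − 27/2 = 35.5, R_n = min(1.2×35.5×12×450, 2.4×24×12×450) = 230.04 kN/bolt; interior L_c = 78 − 27 = 51, R_n = 311.04 kN/bolt. φR_n = 0.75 × (2×230.04 + 4×311.04) = 1278.2 kN.
Tension rupture (net): A_n = (194 − 2×29)×12 = 1632 mm² (U = 1.0, A_e = A_n). φR_n = 0.75 × 450 × 1632 = 550.8 kN.
Tension yield (gross): A_g = 194×12 = 2328 mm². φR_n = 0.90 × 300 × 2328 = 628.6 kN.
Governing: min(954.8, 1278.2, 550.8, 628.6) = 550.8 kN → net-section rupture.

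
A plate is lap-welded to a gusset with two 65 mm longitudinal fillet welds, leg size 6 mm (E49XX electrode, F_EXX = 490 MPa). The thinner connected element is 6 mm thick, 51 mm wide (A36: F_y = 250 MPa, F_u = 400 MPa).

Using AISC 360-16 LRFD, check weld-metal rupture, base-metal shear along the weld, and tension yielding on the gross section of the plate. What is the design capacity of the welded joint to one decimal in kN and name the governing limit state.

Weld metal: throat = 0.707×6 = 4.242 mm, L = 2×65 = 130 mm. φR_n = 0.75 × 0.6 × 490 × 4.242 × 130 = 121.6 kN.
Base metal shear (6 mm plate): yield φR_n = 1.0×0.6×250×6×130 = 117.0 kN; rupture φR_n = 0.75×0.6×400×6×130 = 140.4 kN; take 117.0 kN (yield).
Tension yield (gross): A_g = 51×6 = 306 mm². φR_n = 0.90 × 250 × 306 = 68.9 kN.
Governing: min(121.6, 117.0, 68.9) = 68.9 kN → gross-section yield.

68.9 kN (gross-section yield governs)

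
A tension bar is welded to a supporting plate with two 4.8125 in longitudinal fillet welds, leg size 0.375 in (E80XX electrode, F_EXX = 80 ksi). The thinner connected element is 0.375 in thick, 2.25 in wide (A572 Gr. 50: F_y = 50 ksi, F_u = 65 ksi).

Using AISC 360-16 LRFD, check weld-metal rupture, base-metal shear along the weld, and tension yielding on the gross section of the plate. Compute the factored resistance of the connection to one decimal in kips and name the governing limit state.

Weld metal: throat = 0.707×0.375 = 0.26513 in, L = 2×4.8125 = 9.625 in. φR_n = 0.75 × 0.6 × 80 × 0.26513 × 9.625 = 91.9 kips.
Base metal shear (0.375 in plate): yield φR_n = 1.0×0.6×50×0.375×9.625 = 108.3 kips; rupture φR_n = 0.75×0.6×65×0.375×9.625 = 105.6 kips; take 105.6 kips (rupture).
Tension yield (gross): A_g = 2.25×0.375 = 0.84375 in². φR_n = 0.90 × 50 × 0.84375 = 38.0 kips.
Governing: min(91.9, 105.6, 38.0) = 38.0 kips → gross-section yield.

38.0 kips (gross-section yield governs)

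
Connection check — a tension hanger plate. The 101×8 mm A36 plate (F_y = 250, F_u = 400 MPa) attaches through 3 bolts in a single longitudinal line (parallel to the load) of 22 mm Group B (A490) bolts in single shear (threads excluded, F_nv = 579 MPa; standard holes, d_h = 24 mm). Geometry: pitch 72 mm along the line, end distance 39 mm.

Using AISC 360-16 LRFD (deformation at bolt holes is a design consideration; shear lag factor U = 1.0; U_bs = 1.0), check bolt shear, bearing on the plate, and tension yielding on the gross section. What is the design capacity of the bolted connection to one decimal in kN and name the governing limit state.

181.8 kN (gross-section yield governs)

Bolt shear: A_b = π(22)²/4 = 380.13 mm². φR_n = 0.75 × 579 × 380.13 × 3 × 1 = 495.2 kN.
Bearing (8 mm plate, F_u = 400 MPa): end bolts L_c = 39 − 24/2 = 27, R_n = min(1.2×27×8×400, 2.4×22×8×400) = 103.68 kN/bolt; interior L_c = 72 − 24 = 48, R_n = 168.96 kN/bolt. φR_n = 0.75 × (1×103.68 + 2×168.96) = 331.2 kN.
Tension yield (gross): A_g = 101×8 = 808 mm². φR_n = 0.90 × 250 × 808 = 181.8 kN.
Governing: min(495.2, 331.2, 181.8) = 181.8 kN → gross-section yield.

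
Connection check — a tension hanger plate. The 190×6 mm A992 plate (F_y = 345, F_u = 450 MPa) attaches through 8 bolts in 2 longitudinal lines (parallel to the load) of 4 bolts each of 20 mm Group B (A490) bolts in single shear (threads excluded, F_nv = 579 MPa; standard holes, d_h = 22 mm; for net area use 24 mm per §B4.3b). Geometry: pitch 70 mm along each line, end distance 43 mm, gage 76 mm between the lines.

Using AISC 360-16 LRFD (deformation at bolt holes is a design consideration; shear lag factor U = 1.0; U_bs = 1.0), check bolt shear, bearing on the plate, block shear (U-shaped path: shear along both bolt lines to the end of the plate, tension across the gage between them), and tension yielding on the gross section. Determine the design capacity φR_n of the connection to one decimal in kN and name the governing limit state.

354.0 kN (gross-section yield governs)

Bolt shear: A_b = π(20)²/4 = 314.16 mm². φR_n = 0.75 × 579 × 314.16 × 8 × 1 = 1091.4 kN.
Bearing (6 mm plate, F_u = 450 MPa): end bolts L_c = 43 − 22/2 = 32, R_n = min(1.2×32×6×450, 2.4×20×6×450) = 103.68 kN/bolt; interior L_c = 70 − 22 = 48, R_n = 129.6 kN/bolt. φR_n = 0.75 × (2×103.68 + 6×129.6) = 738.7 kN.
Block shear: shear path 2×[43+3×70] = 2×253 mm, A_gv = 3036, A_nv = 2×(253 − 3.5×24)×6 = 2028 mm²; tension across gage: (76 − 1×24)×6 = 312 mm². R_n = min(0.6×450×2028, 0.6×345×3036) + 1.0×450×312 = min(547.56, 628.45) + 140.4 = 687.96 kN. φR_n = 0.75 × 687.96 = 516.0 kN.
Tension yield (gross): A_g = 190×6 = 1140 mm². φR_n = 0.90 × 345 × 1140 = 354.0 kN.
Governing: min(1091.4, 738.7, 516.0, 354.0) = 354.0 kN → gross-section yield.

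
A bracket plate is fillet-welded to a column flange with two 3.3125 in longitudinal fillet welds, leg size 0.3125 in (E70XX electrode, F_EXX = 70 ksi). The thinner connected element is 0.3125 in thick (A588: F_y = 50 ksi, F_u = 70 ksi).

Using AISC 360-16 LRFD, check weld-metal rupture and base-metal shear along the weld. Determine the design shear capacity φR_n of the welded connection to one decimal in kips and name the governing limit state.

Weld metal: throat = 0.707×0.3125 = 0.22094 in, L = 2×3.3125 = 6.625 in. φR_n = 0.75 × 0.6 × 70 × 0.22094 × 6.625 = 46.1 kips.
Base metal shear (0.3125 in plate): yield φR_n = 1.0×0.6×50×0.3125×6.625 = 62.1 kips; rupture φR_n = 0.75×0.6×70×0.3125×6.625 = 65.2 kips; take 62.1 kips (yield).
Governing: min(46.1, 62.1) = 46.1 kips → weld metal.

46.1 kips (weld metal governs)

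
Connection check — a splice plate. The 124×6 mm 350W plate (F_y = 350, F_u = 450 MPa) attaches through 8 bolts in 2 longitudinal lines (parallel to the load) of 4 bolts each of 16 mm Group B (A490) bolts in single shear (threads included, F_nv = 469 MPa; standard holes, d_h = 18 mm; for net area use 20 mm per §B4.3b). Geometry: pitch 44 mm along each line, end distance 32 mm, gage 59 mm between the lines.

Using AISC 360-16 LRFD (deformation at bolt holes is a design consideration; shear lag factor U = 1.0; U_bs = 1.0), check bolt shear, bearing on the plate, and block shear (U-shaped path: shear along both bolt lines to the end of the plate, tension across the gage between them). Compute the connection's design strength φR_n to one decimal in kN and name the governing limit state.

Bolt shear: A_b = π(16)²/4 = 201.06 mm². φR_n = 0.75 × 469 × 201.06 × 8 × 1 = 565.8 kN.
Bearing (6 mm plate, F_u = 450 MPa): end bolts L_c = 32 − 18/2 = 23, R_n = min(1.2×23×6×450, 2.4×16×6×450) = 74.52 kN/bolt; interior L_c = 44 − 18 = 26, R_n = 84.24 kN/bolt. φR_n = 0.75 × (2×74.52 + 6×84.24) = 490.9 kN.
Block shear: shear path 2×[32+3×44] = 2×164 mm, A_gv = 1968, A_nv = 2×(164 − 3.5×20)×6 = 1128 mm²; tension across gage: (59 − 1×20)×6 = 234 mm². R_n = min(0.6×450×1128, 0.6×350×1968) + 1.0×450×234 = min(304.56, 413.28) + 105.3 = 409.86 kN. φR_n = 0.75 × 409.86 = 307.4 kN.
Governing: min(565.8, 490.9, 307.4) = 307.4 kN → block shear.

307.4 kN (block shear governs)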